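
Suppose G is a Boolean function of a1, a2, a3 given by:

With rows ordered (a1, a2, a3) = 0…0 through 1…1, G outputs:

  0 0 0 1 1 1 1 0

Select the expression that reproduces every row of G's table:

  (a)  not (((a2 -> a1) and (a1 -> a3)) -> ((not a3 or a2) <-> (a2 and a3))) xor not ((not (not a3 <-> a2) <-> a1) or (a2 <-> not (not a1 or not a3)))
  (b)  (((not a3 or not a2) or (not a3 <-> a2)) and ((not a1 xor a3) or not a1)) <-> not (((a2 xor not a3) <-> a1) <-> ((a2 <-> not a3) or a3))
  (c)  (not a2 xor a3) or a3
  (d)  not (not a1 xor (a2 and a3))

d

(a) disagrees with G on (0,0,0) (formula → 1, table → 0); rule it out.
(b) disagrees with G on (0,1,1) (formula → 0, table → 1); rule it out.
(c) disagrees with G on (0,0,0) (formula → 1, table → 0); rule it out.
That leaves (d). Evaluating it on every row reproduces the table of G exactly.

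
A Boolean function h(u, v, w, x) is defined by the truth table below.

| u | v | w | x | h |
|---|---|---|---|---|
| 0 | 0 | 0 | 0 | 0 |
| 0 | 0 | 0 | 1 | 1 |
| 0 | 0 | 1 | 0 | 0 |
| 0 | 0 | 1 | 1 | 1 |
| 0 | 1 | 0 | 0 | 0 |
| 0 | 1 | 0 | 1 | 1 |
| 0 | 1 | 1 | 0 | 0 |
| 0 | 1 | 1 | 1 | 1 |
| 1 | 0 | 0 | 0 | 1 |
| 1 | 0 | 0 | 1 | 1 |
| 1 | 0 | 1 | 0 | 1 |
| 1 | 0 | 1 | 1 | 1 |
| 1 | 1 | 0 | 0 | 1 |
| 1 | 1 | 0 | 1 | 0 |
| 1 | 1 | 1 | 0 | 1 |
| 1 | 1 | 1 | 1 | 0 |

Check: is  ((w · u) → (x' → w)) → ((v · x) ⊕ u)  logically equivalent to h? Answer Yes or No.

No

Evaluate ((w · u) → (x' → w)) → ((v · x) ⊕ u) on each row and compare to h:
  u=0, v=0, w=0, x=0: formula gives 0, h = 0 ✓
  u=0, v=0, w=0, x=1: formula gives 0, but h = 1 ✗
A single disagreement suffices: at (0,0,0,1) they differ, so the formula does not compute h.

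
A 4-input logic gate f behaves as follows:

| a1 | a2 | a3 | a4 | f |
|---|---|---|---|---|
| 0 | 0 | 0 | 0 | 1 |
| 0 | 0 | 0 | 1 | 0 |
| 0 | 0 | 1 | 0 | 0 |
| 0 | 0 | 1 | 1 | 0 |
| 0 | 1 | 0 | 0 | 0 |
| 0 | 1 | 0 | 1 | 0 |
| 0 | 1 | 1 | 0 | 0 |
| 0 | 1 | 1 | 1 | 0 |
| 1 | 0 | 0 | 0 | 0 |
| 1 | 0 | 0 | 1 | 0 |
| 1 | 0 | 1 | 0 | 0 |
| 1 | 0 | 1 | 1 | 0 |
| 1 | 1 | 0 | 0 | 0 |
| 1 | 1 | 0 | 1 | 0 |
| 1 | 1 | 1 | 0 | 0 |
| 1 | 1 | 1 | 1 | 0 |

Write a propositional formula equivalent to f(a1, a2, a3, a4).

f(a1, a2, a3, a4) = ((~a1 & ~a2) & ~a3) & ~a4

f is 1 on exactly one input, (0,0,0,0), whose minterm is ¬a1·¬a2·¬a3·¬a4. So f is just that conjunction.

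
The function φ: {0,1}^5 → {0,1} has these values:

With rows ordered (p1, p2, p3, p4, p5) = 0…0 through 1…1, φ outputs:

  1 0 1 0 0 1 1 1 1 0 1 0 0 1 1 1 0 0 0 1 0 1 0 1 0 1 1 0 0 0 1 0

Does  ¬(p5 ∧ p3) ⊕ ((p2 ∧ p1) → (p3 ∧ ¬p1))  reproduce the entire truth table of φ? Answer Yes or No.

No

Check the formula against φ row by row:
  p1=0, p2=0, p3=0, p4=0, p5=0: formula gives 0, but φ = 1 ✗
Since they disagree at (0,0,0,0,0), the expression is not a correct formula for φ.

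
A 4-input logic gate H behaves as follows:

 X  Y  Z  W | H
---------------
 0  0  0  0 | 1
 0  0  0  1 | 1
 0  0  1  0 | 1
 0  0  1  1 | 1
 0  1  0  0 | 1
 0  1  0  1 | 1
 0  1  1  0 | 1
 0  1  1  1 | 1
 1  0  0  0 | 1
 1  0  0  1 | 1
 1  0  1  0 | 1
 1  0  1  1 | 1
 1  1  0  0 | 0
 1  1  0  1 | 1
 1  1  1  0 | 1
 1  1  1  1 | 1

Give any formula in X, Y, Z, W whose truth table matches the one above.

H(X, Y, Z, W) = ¬(((X ∧ Y) ∧ ¬Z) ∧ ¬W)

H is 0 on exactly one input, (1,1,0,0), whose minterm is X·Y·¬Z·¬W. So H is the negation of that single conjunction.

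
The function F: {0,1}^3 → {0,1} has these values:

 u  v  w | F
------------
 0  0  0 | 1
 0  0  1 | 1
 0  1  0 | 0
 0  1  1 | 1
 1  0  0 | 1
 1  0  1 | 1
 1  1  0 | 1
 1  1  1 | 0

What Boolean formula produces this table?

F is 0 on only 2 rows — (0,1,0), (1,1,1). Writing each as a minterm (¬u·v·¬w, u·v·w) and OR-ing them characterizes exactly where F=0, so F is the negation of that disjunction.

F(u, v, w) = NOT (((NOT u AND v) AND NOT w) OR ((u AND v) AND w))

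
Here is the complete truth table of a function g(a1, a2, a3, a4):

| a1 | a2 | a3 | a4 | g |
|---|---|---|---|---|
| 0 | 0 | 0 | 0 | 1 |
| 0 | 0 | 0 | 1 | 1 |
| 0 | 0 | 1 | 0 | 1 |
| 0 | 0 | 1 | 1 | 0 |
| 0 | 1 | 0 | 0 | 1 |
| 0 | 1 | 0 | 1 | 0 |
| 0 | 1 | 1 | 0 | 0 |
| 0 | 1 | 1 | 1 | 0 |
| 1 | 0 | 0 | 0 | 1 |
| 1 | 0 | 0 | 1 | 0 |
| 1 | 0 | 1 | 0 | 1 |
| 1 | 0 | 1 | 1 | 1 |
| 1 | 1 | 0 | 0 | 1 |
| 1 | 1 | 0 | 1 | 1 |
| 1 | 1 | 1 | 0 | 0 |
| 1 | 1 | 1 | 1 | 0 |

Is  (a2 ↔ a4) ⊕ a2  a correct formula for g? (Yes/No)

Check the formula against g row by row:
  a1=0, a2=0, a3=0, a4=0: formula gives 1, g = 1 ✓
  a1=0, a2=0, a3=0, a4=1: formula gives 0, but g = 1 ✗
A single disagreement suffices: at (0,0,0,1) they differ, so the formula does not compute g.

No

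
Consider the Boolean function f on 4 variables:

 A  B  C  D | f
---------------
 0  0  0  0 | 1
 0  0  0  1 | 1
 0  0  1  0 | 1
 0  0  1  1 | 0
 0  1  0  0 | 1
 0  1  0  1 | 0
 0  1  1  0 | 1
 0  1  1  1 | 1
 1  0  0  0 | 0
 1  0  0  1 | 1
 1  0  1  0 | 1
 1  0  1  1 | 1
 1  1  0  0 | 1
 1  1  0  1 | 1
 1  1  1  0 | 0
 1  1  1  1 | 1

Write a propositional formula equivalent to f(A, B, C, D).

f is 0 on only 4 rows — (0,0,1,1), (0,1,0,1), (1,0,0,0), (1,1,1,0). Writing each as a minterm (¬A·¬B·C·D, ¬A·B·¬C·D, A·¬B·¬C·¬D, A·B·C·¬D) and OR-ing them characterizes exactly where f=0, so f is the negation of that disjunction.

f(A, B, C, D) = not ((((((not A and not B) and C) and D) or (((not A and B) and not C) and D)) or (((A and not B) and not C) and not D)) or (((A and B) and C) and not D))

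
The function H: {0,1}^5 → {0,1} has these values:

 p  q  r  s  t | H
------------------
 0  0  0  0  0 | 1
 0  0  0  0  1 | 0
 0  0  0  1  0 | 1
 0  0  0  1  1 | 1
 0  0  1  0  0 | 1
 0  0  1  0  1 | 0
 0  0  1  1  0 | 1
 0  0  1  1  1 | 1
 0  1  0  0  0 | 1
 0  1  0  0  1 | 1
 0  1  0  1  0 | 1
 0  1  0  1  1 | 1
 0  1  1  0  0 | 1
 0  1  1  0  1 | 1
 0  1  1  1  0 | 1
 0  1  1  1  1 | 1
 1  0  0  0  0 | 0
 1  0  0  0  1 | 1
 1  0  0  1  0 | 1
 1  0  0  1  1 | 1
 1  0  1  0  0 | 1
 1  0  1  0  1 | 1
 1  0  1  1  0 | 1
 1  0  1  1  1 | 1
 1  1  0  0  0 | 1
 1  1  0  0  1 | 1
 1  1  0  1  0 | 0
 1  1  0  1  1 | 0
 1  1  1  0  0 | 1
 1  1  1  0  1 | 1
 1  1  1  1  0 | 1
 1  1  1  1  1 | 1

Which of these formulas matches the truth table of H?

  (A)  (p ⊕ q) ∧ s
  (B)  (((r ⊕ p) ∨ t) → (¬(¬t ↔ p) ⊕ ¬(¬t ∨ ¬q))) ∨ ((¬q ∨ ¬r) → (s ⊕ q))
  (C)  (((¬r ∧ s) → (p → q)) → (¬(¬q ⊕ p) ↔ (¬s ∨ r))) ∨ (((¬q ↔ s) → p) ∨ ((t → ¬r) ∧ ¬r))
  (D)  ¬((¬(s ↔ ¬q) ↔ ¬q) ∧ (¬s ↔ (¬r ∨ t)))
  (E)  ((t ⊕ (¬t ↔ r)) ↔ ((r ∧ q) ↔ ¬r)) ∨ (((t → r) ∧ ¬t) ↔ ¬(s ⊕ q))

B

(A): at (0,0,0,0,0) it gives 0, but H = 1 — eliminated.
(C): at (0,0,0,0,1) it gives 1, but H = 0 — eliminated.
(D): at (0,0,0,0,0) it gives 0, but H = 1 — eliminated.
(E): at (0,0,0,0,1) it gives 1, but H = 0 — eliminated.
Only (B) survives; checking it on all 32 rows confirms it matches H.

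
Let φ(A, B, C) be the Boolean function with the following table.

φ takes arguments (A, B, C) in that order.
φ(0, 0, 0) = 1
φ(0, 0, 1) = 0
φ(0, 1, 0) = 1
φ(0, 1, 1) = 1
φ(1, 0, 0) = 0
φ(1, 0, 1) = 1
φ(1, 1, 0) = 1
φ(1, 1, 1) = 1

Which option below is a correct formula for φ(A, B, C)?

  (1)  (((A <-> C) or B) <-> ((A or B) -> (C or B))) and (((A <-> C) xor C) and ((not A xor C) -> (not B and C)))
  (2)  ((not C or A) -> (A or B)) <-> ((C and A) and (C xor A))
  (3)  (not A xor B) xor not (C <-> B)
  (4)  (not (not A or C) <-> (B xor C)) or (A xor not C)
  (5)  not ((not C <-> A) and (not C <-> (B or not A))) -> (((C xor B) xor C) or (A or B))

(1): at (0,0,0) it gives 0, but φ = 1 — eliminated.
(2): at (0,1,0) it gives 0, but φ = 1 — eliminated.
(3): at (0,1,1) it gives 0, but φ = 1 — eliminated.
(5): at (0,0,0) it gives 0, but φ = 1 — eliminated.
That leaves (4). Evaluating it on every row reproduces the table of φ exactly.

4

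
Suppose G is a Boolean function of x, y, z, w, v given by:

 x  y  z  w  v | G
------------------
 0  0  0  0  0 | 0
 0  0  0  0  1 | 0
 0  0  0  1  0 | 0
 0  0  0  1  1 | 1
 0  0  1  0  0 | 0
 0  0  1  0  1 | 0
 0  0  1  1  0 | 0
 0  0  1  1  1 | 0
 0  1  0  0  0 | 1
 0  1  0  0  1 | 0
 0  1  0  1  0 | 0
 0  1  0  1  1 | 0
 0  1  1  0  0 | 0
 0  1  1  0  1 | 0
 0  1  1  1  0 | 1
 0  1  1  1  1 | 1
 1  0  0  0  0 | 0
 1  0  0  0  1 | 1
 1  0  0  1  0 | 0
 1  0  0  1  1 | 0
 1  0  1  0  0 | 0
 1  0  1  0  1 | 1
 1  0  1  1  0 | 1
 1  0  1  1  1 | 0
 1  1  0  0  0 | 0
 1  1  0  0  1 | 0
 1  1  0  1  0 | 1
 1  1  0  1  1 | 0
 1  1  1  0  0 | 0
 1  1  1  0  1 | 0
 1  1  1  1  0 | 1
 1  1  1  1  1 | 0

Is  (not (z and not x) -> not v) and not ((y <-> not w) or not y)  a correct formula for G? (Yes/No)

Evaluate (not (z and not x) -> not v) and not ((y <-> not w) or not y) on each row and compare to G:
  x=0, y=0, z=0, w=0, v=0: formula gives 0, G = 0 ✓
  x=0, y=0, z=0, w=0, v=1: formula gives 0, G = 0 ✓
  x=0, y=0, z=0, w=1, v=0: formula gives 0, G = 0 ✓
  x=0, y=0, z=0, w=1, v=1: formula gives 0, but G = 1 ✗
Row (0,0,0,1,1) is a counterexample, so the formula is not equivalent to G.

No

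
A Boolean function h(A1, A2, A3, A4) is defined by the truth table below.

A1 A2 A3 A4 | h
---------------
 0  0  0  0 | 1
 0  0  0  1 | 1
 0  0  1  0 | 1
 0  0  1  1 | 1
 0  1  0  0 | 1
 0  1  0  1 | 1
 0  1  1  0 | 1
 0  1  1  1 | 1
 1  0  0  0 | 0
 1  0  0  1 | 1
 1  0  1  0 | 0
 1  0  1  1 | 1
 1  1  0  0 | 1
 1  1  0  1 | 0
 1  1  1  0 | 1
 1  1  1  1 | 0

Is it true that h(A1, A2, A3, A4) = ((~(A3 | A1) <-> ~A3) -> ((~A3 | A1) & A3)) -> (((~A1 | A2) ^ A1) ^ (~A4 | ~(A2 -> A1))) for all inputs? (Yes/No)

Yes

Check the formula against h row by row:
  A1=0, A2=0, A3=0, A4=0: formula gives 1, h = 1 ✓
  A1=0, A2=0, A3=0, A4=1: formula gives 1, h = 1 ✓
  A1=0, A2=0, A3=1, A4=0: formula gives 1, h = 1 ✓
  A1=0, A2=0, A3=1, A4=1: formula gives 1, h = 1 ✓
  …and likewise for the remaining 12 rows.
All 16 rows match — the expression computes h exactly.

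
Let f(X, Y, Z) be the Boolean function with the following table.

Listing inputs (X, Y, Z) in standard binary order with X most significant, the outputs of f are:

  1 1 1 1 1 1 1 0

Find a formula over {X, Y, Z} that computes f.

The output is 0 only when every input is 1 — NAND of all inputs.

f(X, Y, Z) = ~((X & Y) & Z)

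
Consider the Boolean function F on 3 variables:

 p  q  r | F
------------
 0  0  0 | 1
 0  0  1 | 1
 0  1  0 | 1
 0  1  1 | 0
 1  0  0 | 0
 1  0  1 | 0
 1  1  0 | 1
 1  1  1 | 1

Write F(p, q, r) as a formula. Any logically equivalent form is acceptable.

F(p, q, r) = ((((p' · q) · r) + ((p · q') · r')) + ((p · q') · r))'

The 0-rows are (0,1,1), (1,0,0), (1,0,1). Take each as a conjunction (¬p·q·r, p·¬q·¬r, p·¬q·r), form their disjunction, and complement — that gives a formula that is 1 everywhere F is.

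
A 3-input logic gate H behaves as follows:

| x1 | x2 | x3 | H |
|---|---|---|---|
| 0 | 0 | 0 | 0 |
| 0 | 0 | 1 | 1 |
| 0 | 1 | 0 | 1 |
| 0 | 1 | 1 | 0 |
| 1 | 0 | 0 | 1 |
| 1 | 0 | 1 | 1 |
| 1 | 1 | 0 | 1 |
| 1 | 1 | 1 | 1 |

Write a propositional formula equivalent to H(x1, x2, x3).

H(x1, x2, x3) = not (((not x1 and not x2) and not x3) or ((not x1 and x2) and x3))

H is 0 on only 2 rows — (0,0,0), (0,1,1). Writing each as a minterm (¬x1·¬x2·¬x3, ¬x1·x2·x3) and OR-ing them characterizes exactly where H=0, so H is the negation of that disjunction.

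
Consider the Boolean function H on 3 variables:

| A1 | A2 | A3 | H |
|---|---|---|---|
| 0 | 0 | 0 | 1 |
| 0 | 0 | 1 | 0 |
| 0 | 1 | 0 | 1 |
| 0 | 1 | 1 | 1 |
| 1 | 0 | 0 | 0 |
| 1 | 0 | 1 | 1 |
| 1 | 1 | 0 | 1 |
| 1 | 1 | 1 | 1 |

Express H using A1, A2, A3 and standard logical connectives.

The 0-rows are (0,0,1), (1,0,0). Take each as a conjunction (¬A1·¬A2·A3, A1·¬A2·¬A3), form their disjunction, and complement — that gives a formula that is 1 everywhere H is.

H(A1, A2, A3) = (((A1' · A2') · A3) + ((A1 · A2') · A3'))'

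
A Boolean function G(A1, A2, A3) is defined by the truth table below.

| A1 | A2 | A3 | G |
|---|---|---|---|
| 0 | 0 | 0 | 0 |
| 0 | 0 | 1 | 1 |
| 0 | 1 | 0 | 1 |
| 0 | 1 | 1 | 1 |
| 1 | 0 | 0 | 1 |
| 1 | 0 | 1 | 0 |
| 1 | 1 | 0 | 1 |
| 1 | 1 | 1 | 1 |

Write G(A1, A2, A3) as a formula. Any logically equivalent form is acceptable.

G(A1, A2, A3) = not (((not A1 and not A2) and not A3) or ((A1 and not A2) and A3))

There are just 2 zero rows: (0,0,0), (1,0,1). Their minterms are ¬A1·¬A2·¬A3, A1·¬A2·A3; the OR of those covers precisely the 0-outputs, and negating it yields G.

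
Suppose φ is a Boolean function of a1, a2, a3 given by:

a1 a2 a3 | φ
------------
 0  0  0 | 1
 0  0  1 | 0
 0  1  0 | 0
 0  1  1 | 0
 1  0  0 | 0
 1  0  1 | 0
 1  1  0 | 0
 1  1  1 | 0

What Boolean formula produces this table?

The output is 1 only when every input is 0 — NOR of all inputs.

φ(a1, a2, a3) = ~((a1 | a2) | a3)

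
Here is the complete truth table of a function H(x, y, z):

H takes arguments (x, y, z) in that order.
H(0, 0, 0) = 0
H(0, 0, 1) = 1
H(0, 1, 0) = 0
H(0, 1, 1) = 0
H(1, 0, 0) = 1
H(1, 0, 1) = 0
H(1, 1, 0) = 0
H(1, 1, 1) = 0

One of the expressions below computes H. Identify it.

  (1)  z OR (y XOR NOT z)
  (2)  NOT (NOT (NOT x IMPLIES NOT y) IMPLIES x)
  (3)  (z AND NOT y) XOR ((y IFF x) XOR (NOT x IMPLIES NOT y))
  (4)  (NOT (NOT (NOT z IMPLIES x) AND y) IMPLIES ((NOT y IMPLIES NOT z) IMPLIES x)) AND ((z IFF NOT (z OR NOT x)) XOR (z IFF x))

3

(1): at (0,0,0) it gives 1, but H = 0 — eliminated.
(2): at (0,0,1) it gives 0, but H = 1 — eliminated.
(4): at (0,0,1) it gives 0, but H = 1 — eliminated.
(3) is the remaining candidate, and it agrees with H on all 8 inputs.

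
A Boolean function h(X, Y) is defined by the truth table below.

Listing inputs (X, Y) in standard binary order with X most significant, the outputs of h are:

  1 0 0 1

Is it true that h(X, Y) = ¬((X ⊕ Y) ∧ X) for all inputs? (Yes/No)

Evaluate ¬((X ⊕ Y) ∧ X) on each row and compare to h:
  X=0, Y=0: formula gives 1, h = 1 ✓
  X=0, Y=1: formula gives 1, but h = 0 ✗
A single disagreement suffices: at (0,1) they differ, so the formula does not compute h.

No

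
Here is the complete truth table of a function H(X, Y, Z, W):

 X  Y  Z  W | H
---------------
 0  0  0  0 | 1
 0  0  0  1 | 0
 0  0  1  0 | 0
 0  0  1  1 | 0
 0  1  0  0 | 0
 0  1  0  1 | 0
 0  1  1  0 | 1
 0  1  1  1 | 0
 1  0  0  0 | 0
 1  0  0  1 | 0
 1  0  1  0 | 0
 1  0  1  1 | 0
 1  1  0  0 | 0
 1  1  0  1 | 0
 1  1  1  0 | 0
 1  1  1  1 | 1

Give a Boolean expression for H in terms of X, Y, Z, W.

H=1 on 3 inputs: (0,0,0,0), (0,1,1,0), (1,1,1,1). Reading each as a conjunction of literals (¬X·¬Y·¬Z·¬W, ¬X·Y·Z·¬W, X·Y·Z·W) and taking the OR gives the canonical DNF.

H(X, Y, Z, W) = ((((¬X ∧ ¬Y) ∧ ¬Z) ∧ ¬W) ∨ (((¬X ∧ Y) ∧ Z) ∧ ¬W)) ∨ (((X ∧ Y) ∧ Z) ∧ W)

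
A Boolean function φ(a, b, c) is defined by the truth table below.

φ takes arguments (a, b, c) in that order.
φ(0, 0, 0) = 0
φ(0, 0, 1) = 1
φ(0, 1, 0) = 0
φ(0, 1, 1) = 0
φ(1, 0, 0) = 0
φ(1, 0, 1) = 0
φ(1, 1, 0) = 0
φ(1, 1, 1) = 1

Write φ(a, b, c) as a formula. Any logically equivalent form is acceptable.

The 1-rows are (0,0,1), (1,1,1). Each contributes one minterm — ¬a·¬b·c; a·b·c — and their disjunction is a sum-of-products form of φ.

φ(a, b, c) = ((¬a ∧ ¬b) ∧ c) ∨ ((a ∧ b) ∧ c)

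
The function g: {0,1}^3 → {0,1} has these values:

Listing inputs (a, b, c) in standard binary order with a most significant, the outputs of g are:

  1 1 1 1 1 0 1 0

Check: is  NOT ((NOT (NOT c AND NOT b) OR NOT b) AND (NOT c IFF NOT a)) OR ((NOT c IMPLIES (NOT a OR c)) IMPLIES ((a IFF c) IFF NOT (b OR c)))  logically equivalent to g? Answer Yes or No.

Test each input against both g and the formula:
  a=0, b=0, c=0: formula gives 1, g = 1 ✓
  a=0, b=0, c=1: formula gives 1, g = 1 ✓
  a=0, b=1, c=0: formula gives 0, but g = 1 ✗
A single disagreement suffices: at (0,1,0) they differ, so the formula does not compute g.

No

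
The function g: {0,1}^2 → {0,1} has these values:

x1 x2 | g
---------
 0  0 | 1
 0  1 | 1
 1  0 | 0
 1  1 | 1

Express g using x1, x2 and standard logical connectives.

This is x1 → x2 (false only at 1,0).

g(x1, x2) = x1 -> x2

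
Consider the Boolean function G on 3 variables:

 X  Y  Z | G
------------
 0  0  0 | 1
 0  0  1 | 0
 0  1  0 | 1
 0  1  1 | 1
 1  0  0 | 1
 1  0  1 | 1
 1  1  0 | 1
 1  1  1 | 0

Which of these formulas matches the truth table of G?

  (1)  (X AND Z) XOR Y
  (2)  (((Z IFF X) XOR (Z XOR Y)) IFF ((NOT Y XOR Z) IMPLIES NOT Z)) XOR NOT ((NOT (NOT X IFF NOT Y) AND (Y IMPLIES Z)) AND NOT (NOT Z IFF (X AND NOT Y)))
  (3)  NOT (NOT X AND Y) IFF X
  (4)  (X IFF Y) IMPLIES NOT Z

(1) disagrees with G on (0,0,0) (formula → 0, table → 1); rule it out.
(2) disagrees with G on (0,0,0) (formula → 0, table → 1); rule it out.
(3) disagrees with G on (0,0,0) (formula → 0, table → 1); rule it out.
Only (4) survives; checking it on all 8 rows confirms it matches G.

4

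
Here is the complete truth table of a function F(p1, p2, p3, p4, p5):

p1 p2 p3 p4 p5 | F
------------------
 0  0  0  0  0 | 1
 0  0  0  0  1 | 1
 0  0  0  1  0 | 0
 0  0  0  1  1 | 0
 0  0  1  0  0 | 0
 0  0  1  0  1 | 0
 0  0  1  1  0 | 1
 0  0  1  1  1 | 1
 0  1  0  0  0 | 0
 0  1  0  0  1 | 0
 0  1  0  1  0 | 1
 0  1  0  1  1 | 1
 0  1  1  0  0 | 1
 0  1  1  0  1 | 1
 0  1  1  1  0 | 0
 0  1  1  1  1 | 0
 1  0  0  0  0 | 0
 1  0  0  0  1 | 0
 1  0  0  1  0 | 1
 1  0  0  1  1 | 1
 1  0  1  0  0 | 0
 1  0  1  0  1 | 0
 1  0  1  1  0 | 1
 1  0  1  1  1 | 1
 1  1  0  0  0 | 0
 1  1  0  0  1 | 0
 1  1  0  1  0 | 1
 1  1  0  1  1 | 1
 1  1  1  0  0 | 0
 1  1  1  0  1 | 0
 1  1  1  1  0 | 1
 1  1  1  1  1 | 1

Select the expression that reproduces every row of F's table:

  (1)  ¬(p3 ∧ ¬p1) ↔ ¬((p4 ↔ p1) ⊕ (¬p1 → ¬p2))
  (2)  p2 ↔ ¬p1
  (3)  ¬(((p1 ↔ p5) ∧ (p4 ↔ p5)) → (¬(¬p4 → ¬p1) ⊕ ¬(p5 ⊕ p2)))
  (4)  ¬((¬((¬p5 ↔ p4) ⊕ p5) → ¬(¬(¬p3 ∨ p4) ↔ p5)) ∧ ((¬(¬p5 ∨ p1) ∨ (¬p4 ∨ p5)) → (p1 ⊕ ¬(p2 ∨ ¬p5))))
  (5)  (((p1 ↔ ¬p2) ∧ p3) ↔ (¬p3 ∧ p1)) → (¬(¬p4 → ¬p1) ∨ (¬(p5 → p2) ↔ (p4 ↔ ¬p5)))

(2) fails at (0,0,0,0,0): the formula yields 0, F is 1.
(3) fails at (0,0,0,0,0): the formula yields 0, F is 1.
(4) fails at (0,0,0,0,1): the formula yields 0, F is 1.
(5) fails at (0,0,1,0,0): the formula yields 1, F is 0.
Only (1) survives; checking it on all 32 rows confirms it matches F.

1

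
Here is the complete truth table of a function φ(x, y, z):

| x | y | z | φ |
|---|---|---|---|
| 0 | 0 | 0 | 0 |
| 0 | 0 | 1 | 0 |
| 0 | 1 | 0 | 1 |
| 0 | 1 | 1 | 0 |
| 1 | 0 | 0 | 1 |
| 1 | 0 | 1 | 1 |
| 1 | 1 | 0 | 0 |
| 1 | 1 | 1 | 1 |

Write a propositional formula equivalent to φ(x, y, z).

φ(x, y, z) = ((((¬x ∧ y) ∧ ¬z) ∨ ((x ∧ ¬y) ∧ ¬z)) ∨ ((x ∧ ¬y) ∧ z)) ∨ ((x ∧ y) ∧ z)

The 1-rows are (0,1,0), (1,0,0), (1,0,1), (1,1,1). Each contributes one minterm — ¬x·y·¬z; x·¬y·¬z; x·¬y·z; x·y·z — and their disjunction is a sum-of-products form of φ.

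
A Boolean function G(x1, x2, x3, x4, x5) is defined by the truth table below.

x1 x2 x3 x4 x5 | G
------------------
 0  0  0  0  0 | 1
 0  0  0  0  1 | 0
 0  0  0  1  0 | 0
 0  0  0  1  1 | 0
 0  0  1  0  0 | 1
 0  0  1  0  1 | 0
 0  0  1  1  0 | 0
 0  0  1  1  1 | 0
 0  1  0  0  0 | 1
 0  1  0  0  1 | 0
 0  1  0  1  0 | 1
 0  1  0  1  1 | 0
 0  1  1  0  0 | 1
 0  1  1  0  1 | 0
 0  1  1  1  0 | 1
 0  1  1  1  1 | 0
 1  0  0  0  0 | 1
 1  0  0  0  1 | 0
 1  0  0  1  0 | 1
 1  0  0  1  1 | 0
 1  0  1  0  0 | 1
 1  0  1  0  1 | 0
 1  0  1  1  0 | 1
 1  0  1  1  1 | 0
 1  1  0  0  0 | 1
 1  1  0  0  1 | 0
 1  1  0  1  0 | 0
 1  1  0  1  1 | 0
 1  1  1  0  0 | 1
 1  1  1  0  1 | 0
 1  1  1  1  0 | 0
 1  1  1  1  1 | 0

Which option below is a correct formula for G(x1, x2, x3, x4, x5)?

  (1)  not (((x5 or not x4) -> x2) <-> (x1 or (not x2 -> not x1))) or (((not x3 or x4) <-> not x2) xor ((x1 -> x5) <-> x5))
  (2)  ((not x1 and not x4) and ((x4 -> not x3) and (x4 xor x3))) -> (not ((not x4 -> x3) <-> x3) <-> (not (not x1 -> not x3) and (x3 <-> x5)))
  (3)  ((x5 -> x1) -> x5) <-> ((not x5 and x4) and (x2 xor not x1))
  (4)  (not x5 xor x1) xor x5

(1): at (0,0,0,0,1) it gives 1, but G = 0 — eliminated.
(2): at (0,0,0,0,1) it gives 1, but G = 0 — eliminated.
(4): at (0,0,0,0,1) it gives 1, but G = 0 — eliminated.
That leaves (3). Evaluating it on every row reproduces the table of G exactly.

3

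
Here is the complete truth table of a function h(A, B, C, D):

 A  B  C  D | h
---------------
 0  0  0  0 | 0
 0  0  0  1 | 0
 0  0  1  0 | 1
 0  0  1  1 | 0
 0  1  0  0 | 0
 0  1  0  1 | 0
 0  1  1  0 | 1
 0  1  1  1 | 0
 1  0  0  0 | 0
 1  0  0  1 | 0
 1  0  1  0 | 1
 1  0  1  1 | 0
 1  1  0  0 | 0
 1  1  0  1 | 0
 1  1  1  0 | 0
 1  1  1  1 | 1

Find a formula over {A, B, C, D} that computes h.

The 1-rows are (0,0,1,0), (0,1,1,0), (1,0,1,0), (1,1,1,1). Each contributes one minterm — ¬A·¬B·C·¬D; ¬A·B·C·¬D; A·¬B·C·¬D; A·B·C·D — and their disjunction is a sum-of-products form of h.

h(A, B, C, D) = (((((¬A ∧ ¬B) ∧ C) ∧ ¬D) ∨ (((¬A ∧ B) ∧ C) ∧ ¬D)) ∨ (((A ∧ ¬B) ∧ C) ∧ ¬D)) ∨ (((A ∧ B) ∧ C) ∧ D)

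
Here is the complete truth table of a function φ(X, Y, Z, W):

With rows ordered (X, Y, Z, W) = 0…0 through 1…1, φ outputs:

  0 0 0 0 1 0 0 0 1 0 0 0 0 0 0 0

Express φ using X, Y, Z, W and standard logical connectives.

φ(X, Y, Z, W) = (((¬X ∧ Y) ∧ ¬Z) ∧ ¬W) ∨ (((X ∧ ¬Y) ∧ ¬Z) ∧ ¬W)

φ=1 on 2 inputs: (0,1,0,0), (1,0,0,0). Reading each as a conjunction of literals (¬X·Y·¬Z·¬W, X·¬Y·¬Z·¬W) and taking the OR gives the canonical DNF.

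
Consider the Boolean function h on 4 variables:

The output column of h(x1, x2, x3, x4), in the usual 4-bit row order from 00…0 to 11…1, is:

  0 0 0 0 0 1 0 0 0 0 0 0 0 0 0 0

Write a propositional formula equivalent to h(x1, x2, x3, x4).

h(x1, x2, x3, x4) = ((¬x1 ∧ x2) ∧ ¬x3) ∧ x4

h is 1 on exactly one input, (0,1,0,1), whose minterm is ¬x1·x2·¬x3·x4. So h is just that conjunction.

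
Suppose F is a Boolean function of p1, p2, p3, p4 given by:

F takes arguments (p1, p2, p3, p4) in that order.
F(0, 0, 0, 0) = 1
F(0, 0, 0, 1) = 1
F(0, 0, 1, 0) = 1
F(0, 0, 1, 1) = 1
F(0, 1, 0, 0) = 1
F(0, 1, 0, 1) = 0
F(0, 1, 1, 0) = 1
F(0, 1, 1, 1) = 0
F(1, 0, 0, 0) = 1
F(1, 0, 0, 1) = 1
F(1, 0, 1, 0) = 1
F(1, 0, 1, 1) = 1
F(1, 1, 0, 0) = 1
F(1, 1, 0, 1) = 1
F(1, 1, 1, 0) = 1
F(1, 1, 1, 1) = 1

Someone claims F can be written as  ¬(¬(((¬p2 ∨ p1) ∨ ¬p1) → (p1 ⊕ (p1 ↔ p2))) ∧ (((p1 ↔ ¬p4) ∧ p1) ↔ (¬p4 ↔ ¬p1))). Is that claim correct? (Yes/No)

Test each input against both F and the formula:
  p1=0, p2=0, p3=0, p4=0: formula gives 1, F = 1 ✓
  p1=0, p2=0, p3=0, p4=1: formula gives 1, F = 1 ✓
  p1=0, p2=0, p3=1, p4=0: formula gives 1, F = 1 ✓
  p1=0, p2=0, p3=1, p4=1: formula gives 1, F = 1 ✓
  … (the remaining 12 rows also agree.)
Every row agrees, so the formula is equivalent.

Yes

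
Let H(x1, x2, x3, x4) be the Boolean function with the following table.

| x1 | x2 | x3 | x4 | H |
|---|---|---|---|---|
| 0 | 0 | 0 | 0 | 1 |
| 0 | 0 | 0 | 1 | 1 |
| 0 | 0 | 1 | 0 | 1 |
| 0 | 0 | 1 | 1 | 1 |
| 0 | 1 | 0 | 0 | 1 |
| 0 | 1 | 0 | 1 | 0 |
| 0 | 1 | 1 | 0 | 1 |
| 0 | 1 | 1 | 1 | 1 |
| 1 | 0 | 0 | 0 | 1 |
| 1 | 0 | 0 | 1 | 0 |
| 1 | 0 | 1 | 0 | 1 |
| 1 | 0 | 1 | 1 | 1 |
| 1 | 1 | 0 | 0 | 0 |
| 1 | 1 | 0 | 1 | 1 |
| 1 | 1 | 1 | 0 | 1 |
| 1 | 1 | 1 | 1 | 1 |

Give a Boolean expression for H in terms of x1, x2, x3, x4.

H(x1, x2, x3, x4) = NOT (((((NOT x1 AND x2) AND NOT x3) AND x4) OR (((x1 AND NOT x2) AND NOT x3) AND x4)) OR (((x1 AND x2) AND NOT x3) AND NOT x4))

H is 0 on only 3 rows — (0,1,0,1), (1,0,0,1), (1,1,0,0). Writing each as a minterm (¬x1·x2·¬x3·x4, x1·¬x2·¬x3·x4, x1·x2·¬x3·¬x4) and OR-ing them characterizes exactly where H=0, so H is the negation of that disjunction.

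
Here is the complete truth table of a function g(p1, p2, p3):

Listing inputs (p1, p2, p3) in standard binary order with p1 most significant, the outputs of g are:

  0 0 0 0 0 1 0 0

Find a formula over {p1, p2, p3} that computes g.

Only row (1,0,1) gives 1. That row's minterm p1·¬p2·p3 is g directly.

g(p1, p2, p3) = (p1 ∧ ¬p2) ∧ p3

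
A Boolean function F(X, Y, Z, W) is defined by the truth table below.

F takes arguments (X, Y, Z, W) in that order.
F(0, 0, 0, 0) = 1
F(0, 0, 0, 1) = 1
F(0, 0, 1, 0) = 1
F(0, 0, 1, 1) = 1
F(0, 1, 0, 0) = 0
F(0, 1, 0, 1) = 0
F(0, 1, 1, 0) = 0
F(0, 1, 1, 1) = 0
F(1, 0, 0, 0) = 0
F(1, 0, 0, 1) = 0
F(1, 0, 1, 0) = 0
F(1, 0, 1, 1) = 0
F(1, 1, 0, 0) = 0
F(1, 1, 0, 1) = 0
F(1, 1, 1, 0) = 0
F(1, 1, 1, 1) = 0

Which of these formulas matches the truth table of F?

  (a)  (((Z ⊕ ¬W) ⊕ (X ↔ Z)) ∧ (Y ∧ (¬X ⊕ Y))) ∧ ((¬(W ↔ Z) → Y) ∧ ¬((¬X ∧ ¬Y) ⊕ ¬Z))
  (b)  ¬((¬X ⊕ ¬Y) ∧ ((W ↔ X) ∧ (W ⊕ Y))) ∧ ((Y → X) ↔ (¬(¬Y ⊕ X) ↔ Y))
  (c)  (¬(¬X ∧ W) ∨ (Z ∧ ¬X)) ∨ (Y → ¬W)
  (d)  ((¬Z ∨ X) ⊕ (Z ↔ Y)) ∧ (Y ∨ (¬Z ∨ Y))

(a) fails at (0,0,0,0): the formula yields 0, F is 1.
(c) fails at (0,1,0,0): the formula yields 1, F is 0.
(d) fails at (0,0,0,0): the formula yields 0, F is 1.
That leaves (b). Evaluating it on every row reproduces the table of F exactly.

b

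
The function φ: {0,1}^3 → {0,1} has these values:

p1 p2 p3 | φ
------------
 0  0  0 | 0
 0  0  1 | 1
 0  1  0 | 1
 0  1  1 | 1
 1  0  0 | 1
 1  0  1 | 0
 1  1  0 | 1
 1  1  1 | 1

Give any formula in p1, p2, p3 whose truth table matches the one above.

φ(p1, p2, p3) = (((p1' · p2') · p3') + ((p1 · p2') · p3))'

There are just 2 zero rows: (0,0,0), (1,0,1). Their minterms are ¬p1·¬p2·¬p3, p1·¬p2·p3; the OR of those covers precisely the 0-outputs, and negating it yields φ.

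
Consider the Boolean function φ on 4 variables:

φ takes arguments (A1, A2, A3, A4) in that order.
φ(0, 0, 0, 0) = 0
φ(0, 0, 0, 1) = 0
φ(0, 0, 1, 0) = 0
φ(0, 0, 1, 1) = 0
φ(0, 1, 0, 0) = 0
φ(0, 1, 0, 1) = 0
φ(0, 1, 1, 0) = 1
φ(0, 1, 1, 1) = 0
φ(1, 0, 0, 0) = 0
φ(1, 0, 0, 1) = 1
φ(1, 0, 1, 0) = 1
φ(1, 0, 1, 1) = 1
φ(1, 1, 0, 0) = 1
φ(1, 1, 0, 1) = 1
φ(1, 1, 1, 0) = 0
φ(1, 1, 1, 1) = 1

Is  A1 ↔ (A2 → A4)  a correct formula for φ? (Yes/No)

Test each input against both φ and the formula:
  A1=0, A2=0, A3=0, A4=0: formula gives 0, φ = 0 ✓
  A1=0, A2=0, A3=0, A4=1: formula gives 0, φ = 0 ✓
  A1=0, A2=0, A3=1, A4=0: formula gives 0, φ = 0 ✓
  A1=0, A2=0, A3=1, A4=1: formula gives 0, φ = 0 ✓
  A1=0, A2=1, A3=0, A4=0: formula gives 1, but φ = 0 ✗
A single disagreement suffices: at (0,1,0,0) they differ, so the formula does not compute φ.

No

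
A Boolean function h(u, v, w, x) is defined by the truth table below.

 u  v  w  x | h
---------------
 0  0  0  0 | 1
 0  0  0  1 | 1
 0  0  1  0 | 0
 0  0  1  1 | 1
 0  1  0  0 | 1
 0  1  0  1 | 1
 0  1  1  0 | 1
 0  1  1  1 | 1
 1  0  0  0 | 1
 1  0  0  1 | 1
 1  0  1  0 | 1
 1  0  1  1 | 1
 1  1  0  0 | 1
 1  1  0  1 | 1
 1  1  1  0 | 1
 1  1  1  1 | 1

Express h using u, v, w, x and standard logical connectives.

h(u, v, w, x) = ¬(((¬u ∧ ¬v) ∧ w) ∧ ¬x)

Only row (0,0,1,0) gives 0. So h is 1 everywhere except there — the complement of the minterm ¬u·¬v·w·¬x.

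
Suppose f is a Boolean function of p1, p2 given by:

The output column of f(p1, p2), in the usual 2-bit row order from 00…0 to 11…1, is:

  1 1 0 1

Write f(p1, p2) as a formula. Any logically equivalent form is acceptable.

This is p1 → p2 (false only at 1,0).

f(p1, p2) = p1 -> p2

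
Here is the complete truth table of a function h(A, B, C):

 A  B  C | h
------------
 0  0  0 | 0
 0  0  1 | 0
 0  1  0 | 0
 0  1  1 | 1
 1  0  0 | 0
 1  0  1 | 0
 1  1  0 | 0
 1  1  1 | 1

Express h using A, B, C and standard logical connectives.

h(A, B, C) = ((not A and B) and C) or ((A and B) and C)

h=1 on 2 inputs: (0,1,1), (1,1,1). Reading each as a conjunction of literals (¬A·B·C, A·B·C) and taking the OR gives the canonical DNF.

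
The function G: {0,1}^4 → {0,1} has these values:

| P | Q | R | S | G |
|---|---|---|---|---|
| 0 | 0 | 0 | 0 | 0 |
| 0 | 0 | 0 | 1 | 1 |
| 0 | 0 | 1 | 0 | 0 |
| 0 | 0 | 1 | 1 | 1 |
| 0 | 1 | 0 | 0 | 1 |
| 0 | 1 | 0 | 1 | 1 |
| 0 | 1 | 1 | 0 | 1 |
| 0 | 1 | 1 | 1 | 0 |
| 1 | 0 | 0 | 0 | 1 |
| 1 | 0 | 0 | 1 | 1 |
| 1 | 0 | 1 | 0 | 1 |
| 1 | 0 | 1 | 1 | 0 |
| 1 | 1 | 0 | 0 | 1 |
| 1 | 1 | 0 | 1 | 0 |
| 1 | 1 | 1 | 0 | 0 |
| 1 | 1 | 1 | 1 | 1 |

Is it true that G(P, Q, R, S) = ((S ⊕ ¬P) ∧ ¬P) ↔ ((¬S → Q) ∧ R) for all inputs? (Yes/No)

Check the formula against G row by row:
  P=0, Q=0, R=0, S=0: formula gives 0, G = 0 ✓
  P=0, Q=0, R=0, S=1: formula gives 1, G = 1 ✓
  P=0, Q=0, R=1, S=0: formula gives 0, G = 0 ✓
  P=0, Q=0, R=1, S=1: formula gives 0, but G = 1 ✗
Row (0,0,1,1) is a counterexample, so the formula is not equivalent to G.

No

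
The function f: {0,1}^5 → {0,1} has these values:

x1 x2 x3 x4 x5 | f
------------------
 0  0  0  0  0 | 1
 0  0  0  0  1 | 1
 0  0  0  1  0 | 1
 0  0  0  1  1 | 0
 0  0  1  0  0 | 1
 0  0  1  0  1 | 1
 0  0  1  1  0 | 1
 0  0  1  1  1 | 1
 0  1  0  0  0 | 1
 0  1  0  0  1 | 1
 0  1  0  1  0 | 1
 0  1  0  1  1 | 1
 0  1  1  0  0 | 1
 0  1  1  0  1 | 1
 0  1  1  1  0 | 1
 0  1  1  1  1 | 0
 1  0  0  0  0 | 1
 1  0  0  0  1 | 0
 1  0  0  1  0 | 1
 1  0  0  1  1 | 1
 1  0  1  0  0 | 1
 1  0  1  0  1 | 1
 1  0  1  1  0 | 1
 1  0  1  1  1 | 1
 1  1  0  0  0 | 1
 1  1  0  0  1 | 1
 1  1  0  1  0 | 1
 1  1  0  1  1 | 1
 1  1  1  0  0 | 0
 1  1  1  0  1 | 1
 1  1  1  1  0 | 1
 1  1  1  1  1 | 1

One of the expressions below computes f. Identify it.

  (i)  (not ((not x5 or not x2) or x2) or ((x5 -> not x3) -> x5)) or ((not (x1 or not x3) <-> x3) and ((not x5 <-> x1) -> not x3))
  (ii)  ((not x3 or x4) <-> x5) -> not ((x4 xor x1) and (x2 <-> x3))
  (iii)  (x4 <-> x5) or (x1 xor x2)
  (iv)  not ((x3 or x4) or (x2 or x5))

ii

(i) fails at (0,0,0,1,1): the formula yields 1, f is 0.
(iii) fails at (0,0,0,0,1): the formula yields 0, f is 1.
(iv) fails at (0,0,0,0,1): the formula yields 0, f is 1.
That leaves (ii). Evaluating it on every row reproduces the table of f exactly.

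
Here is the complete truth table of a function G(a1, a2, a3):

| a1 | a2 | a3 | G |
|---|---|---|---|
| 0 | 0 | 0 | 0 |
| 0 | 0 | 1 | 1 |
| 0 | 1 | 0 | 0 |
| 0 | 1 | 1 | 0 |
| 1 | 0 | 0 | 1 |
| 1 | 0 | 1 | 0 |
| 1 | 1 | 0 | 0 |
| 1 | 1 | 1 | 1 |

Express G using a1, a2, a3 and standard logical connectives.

Collect the rows where G=1 — (0,0,1), (1,0,0), (1,1,1) — and write one minterm per row: ¬a1·¬a2·a3, a1·¬a2·¬a3, a1·a2·a3. Their union (logical OR) reproduces the table exactly.

G(a1, a2, a3) = (((NOT a1 AND NOT a2) AND a3) OR ((a1 AND NOT a2) AND NOT a3)) OR ((a1 AND a2) AND a3)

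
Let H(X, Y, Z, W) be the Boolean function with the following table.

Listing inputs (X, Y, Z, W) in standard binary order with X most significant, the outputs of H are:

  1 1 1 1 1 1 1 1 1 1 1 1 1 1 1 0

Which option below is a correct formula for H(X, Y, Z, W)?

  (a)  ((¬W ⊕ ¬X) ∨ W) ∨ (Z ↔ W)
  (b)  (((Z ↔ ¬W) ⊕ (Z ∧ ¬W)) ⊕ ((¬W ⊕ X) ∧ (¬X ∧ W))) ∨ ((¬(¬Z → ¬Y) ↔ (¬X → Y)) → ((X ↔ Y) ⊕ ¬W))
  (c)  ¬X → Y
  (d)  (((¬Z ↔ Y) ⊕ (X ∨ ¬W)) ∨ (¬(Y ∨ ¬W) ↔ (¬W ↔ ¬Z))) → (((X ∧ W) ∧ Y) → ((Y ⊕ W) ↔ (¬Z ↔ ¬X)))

(a): at (0,0,1,0) it gives 0, but H = 1 — eliminated.
(b): at (0,0,0,0) it gives 0, but H = 1 — eliminated.
(c): at (0,0,0,0) it gives 0, but H = 1 — eliminated.
That leaves (d). Evaluating it on every row reproduces the table of H exactly.

d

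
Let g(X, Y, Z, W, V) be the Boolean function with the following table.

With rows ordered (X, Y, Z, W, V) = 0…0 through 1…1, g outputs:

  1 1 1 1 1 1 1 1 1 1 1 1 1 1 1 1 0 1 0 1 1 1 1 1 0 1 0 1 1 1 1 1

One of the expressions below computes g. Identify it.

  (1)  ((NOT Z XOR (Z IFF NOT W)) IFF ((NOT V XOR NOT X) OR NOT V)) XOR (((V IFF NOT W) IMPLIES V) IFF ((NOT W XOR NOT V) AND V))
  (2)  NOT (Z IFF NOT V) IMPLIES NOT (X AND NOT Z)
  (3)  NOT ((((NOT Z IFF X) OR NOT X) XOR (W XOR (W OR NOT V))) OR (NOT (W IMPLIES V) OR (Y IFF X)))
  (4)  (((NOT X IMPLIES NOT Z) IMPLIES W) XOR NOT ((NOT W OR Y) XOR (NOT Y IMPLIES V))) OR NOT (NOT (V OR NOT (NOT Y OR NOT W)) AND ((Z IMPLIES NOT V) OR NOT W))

2

(1): at (0,0,0,0,1) it gives 0, but g = 1 — eliminated.
(3): at (0,0,0,0,0) it gives 0, but g = 1 — eliminated.
(4): at (0,0,0,0,0) it gives 0, but g = 1 — eliminated.
(2) is the remaining candidate, and it agrees with g on all 32 inputs.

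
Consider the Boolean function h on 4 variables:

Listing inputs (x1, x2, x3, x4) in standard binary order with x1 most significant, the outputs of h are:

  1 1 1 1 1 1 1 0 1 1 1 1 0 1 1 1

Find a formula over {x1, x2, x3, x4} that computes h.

h is 0 on only 2 rows — (0,1,1,1), (1,1,0,0). Writing each as a minterm (¬x1·x2·x3·x4, x1·x2·¬x3·¬x4) and OR-ing them characterizes exactly where h=0, so h is the negation of that disjunction.

h(x1, x2, x3, x4) = ((((x1' · x2) · x3) · x4) + (((x1 · x2) · x3') · x4'))'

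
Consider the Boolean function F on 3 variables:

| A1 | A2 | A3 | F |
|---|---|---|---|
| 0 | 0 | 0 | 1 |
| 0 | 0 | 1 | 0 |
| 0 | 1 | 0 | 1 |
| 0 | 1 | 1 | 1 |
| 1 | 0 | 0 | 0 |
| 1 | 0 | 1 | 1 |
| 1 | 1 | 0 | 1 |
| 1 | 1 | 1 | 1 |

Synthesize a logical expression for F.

F(A1, A2, A3) = (((A1' · A2') · A3) + ((A1 · A2') · A3'))'

F is 0 on only 2 rows — (0,0,1), (1,0,0). Writing each as a minterm (¬A1·¬A2·A3, A1·¬A2·¬A3) and OR-ing them characterizes exactly where F=0, so F is the negation of that disjunction.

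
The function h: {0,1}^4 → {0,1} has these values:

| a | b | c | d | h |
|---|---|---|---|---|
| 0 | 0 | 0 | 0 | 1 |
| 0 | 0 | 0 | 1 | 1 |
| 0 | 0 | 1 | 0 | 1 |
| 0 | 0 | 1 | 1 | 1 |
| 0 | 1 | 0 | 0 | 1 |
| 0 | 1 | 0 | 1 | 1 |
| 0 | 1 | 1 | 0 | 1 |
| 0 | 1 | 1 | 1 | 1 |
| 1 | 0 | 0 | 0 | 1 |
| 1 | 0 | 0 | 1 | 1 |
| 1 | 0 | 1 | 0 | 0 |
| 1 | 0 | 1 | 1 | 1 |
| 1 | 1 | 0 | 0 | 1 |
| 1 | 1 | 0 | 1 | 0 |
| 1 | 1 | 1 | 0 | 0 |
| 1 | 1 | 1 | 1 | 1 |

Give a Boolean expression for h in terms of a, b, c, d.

There are just 3 zero rows: (1,0,1,0), (1,1,0,1), (1,1,1,0). Their minterms are a·¬b·c·¬d, a·b·¬c·d, a·b·c·¬d; the OR of those covers precisely the 0-outputs, and negating it yields h.

h(a, b, c, d) = ¬(((((a ∧ ¬b) ∧ c) ∧ ¬d) ∨ (((a ∧ b) ∧ ¬c) ∧ d)) ∨ (((a ∧ b) ∧ c) ∧ ¬d))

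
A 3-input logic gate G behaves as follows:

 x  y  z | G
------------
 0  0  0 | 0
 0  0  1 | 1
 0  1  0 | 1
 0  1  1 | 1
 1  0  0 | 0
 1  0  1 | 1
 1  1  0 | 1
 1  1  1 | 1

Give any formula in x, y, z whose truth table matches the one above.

G(x, y, z) = ¬(((¬x ∧ ¬y) ∧ ¬z) ∨ ((x ∧ ¬y) ∧ ¬z))

The 0-rows are (0,0,0), (1,0,0). Take each as a conjunction (¬x·¬y·¬z, x·¬y·¬z), form their disjunction, and complement — that gives a formula that is 1 everywhere G is.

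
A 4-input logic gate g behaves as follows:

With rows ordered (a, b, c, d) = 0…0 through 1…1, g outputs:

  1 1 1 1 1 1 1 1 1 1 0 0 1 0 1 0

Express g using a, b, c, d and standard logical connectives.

The 0-rows are (1,0,1,0), (1,0,1,1), (1,1,0,1), (1,1,1,1). Take each as a conjunction (a·¬b·c·¬d, a·¬b·c·d, a·b·¬c·d, a·b·c·d), form their disjunction, and complement — that gives a formula that is 1 everywhere g is.

g(a, b, c, d) = NOT ((((((a AND NOT b) AND c) AND NOT d) OR (((a AND NOT b) AND c) AND d)) OR (((a AND b) AND NOT c) AND d)) OR (((a AND b) AND c) AND d))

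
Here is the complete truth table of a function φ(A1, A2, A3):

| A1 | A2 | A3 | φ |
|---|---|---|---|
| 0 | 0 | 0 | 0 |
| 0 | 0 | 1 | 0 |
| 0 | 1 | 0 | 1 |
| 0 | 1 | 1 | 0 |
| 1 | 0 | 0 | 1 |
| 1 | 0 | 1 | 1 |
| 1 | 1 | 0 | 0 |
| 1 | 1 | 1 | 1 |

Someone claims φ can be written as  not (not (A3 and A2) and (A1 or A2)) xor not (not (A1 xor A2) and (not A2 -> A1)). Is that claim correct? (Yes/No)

Yes

Check the formula against φ row by row:
  A1=0, A2=0, A3=0: formula gives 0, φ = 0 ✓
  A1=0, A2=0, A3=1: formula gives 0, φ = 0 ✓
  A1=0, A2=1, A3=0: formula gives 1, φ = 1 ✓
  A1=0, A2=1, A3=1: formula gives 0, φ = 0 ✓
  A1=1, A2=0, A3=0: formula gives 1, φ = 1 ✓
  … (the remaining 3 rows also agree.)
All 8 rows match — the expression computes φ exactly.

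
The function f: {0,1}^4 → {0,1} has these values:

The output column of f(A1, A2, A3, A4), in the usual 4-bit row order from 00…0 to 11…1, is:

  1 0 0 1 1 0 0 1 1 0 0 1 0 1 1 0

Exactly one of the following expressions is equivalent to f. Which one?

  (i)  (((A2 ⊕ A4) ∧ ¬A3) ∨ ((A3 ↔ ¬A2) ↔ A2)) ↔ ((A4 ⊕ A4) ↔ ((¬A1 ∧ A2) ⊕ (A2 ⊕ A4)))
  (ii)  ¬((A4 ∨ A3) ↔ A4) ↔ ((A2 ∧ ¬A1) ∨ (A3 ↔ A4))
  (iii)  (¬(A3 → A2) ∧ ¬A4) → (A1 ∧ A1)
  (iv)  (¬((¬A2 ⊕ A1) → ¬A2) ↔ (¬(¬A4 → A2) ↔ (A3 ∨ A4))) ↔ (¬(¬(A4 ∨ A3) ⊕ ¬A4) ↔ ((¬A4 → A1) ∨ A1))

i

(ii): at (0,0,0,0) it gives 0, but f = 1 — eliminated.
(iii): at (0,0,0,1) it gives 1, but f = 0 — eliminated.
(iv): at (0,0,0,0) it gives 0, but f = 1 — eliminated.
That leaves (i). Evaluating it on every row reproduces the table of f exactly.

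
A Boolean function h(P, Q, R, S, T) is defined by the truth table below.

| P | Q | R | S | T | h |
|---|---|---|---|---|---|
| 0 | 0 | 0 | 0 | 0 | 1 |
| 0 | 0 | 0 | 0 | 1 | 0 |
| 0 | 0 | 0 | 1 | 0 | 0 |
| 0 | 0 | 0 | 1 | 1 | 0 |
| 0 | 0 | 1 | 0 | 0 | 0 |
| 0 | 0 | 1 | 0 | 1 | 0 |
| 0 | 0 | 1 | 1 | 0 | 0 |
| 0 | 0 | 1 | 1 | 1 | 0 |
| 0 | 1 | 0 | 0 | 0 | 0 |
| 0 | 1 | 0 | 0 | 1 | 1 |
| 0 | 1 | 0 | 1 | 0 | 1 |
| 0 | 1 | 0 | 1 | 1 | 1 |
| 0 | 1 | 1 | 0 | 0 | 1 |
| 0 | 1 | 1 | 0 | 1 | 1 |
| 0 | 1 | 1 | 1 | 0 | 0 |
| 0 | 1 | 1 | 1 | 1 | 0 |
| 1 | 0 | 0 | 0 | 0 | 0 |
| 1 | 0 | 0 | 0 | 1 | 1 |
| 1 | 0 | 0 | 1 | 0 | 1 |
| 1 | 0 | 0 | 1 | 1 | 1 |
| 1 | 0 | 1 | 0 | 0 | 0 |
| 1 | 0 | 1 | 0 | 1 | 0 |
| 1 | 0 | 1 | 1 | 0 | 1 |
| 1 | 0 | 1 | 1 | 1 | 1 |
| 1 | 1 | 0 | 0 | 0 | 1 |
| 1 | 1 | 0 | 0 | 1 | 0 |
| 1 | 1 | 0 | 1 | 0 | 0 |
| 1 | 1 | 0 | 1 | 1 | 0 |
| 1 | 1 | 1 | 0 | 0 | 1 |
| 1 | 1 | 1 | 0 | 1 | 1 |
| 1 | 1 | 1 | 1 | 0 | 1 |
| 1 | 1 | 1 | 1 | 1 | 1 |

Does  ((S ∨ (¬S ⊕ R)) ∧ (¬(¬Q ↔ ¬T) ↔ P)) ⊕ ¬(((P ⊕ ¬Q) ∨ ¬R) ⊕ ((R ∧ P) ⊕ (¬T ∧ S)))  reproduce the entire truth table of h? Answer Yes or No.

Check the formula against h row by row:
  P=0, Q=0, R=0, S=0, T=0: formula gives 1, h = 1 ✓
  P=0, Q=0, R=0, S=0, T=1: formula gives 0, h = 0 ✓
  P=0, Q=0, R=0, S=1, T=0: formula gives 0, h = 0 ✓
  P=0, Q=0, R=0, S=1, T=1: formula gives 0, h = 0 ✓
  … (the remaining 28 rows also agree.)
Every row agrees, so the formula is equivalent.

Yes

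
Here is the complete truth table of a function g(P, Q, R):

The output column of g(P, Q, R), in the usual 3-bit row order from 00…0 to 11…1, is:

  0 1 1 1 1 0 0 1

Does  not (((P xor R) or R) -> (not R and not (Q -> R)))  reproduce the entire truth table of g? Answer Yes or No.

No

Test each input against both g and the formula:
  P=0, Q=0, R=0: formula gives 0, g = 0 ✓
  P=0, Q=0, R=1: formula gives 1, g = 1 ✓
  P=0, Q=1, R=0: formula gives 0, but g = 1 ✗
Row (0,1,0) is a counterexample, so the formula is not equivalent to g.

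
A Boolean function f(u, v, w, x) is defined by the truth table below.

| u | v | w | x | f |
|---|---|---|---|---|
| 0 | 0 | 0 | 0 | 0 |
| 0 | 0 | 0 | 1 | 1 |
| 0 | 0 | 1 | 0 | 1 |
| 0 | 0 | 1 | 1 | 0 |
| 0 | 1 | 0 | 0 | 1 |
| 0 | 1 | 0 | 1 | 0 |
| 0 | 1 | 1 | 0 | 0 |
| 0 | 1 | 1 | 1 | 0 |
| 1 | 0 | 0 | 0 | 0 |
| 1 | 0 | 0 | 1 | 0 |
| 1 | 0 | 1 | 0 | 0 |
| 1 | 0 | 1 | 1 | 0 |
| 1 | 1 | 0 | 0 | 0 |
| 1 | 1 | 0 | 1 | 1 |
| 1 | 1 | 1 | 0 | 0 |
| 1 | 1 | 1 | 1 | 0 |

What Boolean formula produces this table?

f(u, v, w, x) = (((((u' · v') · w') · x) + (((u' · v') · w) · x')) + (((u' · v) · w') · x')) + (((u · v) · w') · x)

The 1-rows are (0,0,0,1), (0,0,1,0), (0,1,0,0), (1,1,0,1). Each contributes one minterm — ¬u·¬v·¬w·x; ¬u·¬v·w·¬x; ¬u·v·¬w·¬x; u·v·¬w·x — and their disjunction is a sum-of-products form of f.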